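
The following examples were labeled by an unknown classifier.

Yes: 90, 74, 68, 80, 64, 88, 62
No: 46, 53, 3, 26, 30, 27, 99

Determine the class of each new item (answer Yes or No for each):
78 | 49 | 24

The classifier is using: even AND at least 53.
Yes: 78, since 78 is even, 78 ≥ 53.
No: 49, since 49 is odd, 49 < 53.
No: 24, since 24 is even, 24 < 53.

Yes, No, No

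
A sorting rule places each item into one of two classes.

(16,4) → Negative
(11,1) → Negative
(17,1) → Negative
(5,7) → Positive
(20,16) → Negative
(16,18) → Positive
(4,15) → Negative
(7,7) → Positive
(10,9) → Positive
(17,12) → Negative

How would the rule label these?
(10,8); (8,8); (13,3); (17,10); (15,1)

Positive, Positive, Negative, Negative, Negative

'Positive' ⟺ |first − second| ≤ 2.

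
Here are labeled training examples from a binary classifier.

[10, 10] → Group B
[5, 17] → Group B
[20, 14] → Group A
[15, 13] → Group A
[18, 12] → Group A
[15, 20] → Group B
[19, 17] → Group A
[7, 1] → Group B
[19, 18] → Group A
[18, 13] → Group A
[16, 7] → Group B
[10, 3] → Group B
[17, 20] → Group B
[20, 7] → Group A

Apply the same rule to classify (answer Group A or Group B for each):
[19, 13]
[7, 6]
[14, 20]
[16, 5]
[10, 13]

Group A, Group B, Group B, Group B, Group B

Every 'Group A' example satisfies: first > second AND sum ≥ 27. None of the 'Group B' examples do.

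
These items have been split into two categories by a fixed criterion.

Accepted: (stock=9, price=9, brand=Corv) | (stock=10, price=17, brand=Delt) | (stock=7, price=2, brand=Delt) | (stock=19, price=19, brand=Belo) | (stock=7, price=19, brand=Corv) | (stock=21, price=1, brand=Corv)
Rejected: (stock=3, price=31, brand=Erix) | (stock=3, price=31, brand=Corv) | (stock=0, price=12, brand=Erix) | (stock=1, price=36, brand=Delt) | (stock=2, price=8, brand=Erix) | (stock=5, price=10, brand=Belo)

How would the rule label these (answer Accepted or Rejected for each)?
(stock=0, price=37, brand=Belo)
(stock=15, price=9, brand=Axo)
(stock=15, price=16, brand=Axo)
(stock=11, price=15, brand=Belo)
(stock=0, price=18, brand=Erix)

Rejected, Accepted, Accepted, Accepted, Rejected

The pattern is that an item is 'Accepted' exactly when: stock ≥ 7.
(stock=0, price=37, brand=Belo): Rejected (stock = 0). (stock=15, price=9, brand=Axo): Accepted (stock = 15). (stock=15, price=16, brand=Axo): Accepted (stock = 15). (stock=11, price=15, brand=Belo): Accepted (stock = 11). (stock=0, price=18, brand=Erix): Rejected (stock = 0).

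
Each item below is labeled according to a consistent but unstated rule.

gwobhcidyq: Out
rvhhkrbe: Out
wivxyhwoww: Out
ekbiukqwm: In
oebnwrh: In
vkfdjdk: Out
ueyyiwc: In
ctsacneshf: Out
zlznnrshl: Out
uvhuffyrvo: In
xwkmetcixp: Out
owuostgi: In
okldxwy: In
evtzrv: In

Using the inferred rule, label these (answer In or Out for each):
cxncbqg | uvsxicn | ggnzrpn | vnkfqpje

Out, In, Out, Out

The rule appears to be: starts with a vowel.
cxncbqg — starts with 'c', hence Out. uvsxicn — starts with 'u', hence In. ggnzrpn — starts with 'g', hence Out. vnkfqpje — starts with 'v', hence Out.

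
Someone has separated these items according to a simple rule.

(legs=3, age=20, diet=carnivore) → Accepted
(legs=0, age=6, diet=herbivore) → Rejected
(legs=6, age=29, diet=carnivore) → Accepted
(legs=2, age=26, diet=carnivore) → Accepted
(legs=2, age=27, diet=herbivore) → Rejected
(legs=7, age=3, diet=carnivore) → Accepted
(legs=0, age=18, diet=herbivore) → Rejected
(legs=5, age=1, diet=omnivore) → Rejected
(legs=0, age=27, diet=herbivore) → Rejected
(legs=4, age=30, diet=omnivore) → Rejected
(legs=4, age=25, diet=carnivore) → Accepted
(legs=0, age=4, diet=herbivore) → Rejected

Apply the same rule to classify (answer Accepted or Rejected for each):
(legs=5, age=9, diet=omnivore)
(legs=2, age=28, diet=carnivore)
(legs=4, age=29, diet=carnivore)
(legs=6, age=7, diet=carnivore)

Every 'Accepted' example satisfies: diet is carnivore. None of the 'Rejected' examples do.
(legs=5, age=9, diet=omnivore): diet is omnivore — does not pass, so Rejected. (legs=2, age=28, diet=carnivore): diet is carnivore — passes, so Accepted. (legs=4, age=29, diet=carnivore): diet is carnivore — passes, so Accepted. (legs=6, age=7, diet=carnivore): diet is carnivore — passes, so Accepted.

Rejected, Accepted, Accepted, Accepted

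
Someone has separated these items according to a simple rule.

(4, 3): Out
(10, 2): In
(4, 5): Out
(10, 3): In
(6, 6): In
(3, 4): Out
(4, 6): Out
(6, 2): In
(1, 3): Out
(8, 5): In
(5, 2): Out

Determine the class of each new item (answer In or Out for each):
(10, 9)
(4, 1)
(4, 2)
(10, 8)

One predicate separates the groups cleanly: first ≥ 6.
(10, 9) → first 10 → In. (4, 1) → first 4 → Out. (4, 2) → first 4 → Out. (10, 8) → first 10 → In.

In, Out, Out, In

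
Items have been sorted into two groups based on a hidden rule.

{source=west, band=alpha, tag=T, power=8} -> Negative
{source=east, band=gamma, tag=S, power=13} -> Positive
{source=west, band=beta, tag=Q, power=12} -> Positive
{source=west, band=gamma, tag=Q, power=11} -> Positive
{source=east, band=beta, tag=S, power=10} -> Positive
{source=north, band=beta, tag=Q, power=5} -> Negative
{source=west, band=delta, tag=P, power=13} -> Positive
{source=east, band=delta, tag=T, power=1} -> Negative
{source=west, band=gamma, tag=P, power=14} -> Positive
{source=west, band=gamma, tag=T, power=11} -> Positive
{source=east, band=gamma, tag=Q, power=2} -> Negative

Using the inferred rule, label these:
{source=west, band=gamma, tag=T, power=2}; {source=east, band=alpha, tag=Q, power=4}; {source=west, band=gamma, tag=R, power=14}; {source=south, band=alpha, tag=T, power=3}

Every 'Positive' example satisfies: power ≥ 10. None of the 'Negative' examples do.

Negative, Negative, Positive, Negative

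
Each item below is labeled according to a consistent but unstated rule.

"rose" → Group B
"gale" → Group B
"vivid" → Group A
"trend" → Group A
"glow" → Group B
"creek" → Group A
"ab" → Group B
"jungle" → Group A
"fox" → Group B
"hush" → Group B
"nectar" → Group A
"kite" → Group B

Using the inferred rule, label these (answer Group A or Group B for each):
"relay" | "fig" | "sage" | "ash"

The rule appears to be: length ≥ 5.
"relay" → length 5 → Group A.
"fig" → length 3 → Group B.
"sage" → length 4 → Group B.
"ash" → length 3 → Group B.

Group A, Group B, Group B, Group B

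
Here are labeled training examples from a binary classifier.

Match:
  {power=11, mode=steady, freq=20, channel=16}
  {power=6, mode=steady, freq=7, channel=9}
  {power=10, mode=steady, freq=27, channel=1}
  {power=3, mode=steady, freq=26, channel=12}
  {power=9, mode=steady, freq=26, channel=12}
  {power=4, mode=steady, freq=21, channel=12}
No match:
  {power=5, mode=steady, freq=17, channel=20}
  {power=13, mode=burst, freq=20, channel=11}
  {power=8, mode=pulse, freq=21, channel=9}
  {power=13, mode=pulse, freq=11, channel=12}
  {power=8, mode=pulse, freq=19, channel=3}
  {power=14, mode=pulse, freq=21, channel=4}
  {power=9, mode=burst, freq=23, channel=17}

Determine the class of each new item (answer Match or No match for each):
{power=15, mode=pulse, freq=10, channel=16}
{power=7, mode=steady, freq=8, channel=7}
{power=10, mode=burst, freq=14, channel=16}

The classifier is using: mode is steady AND channel ≤ 16.
{power=15, mode=pulse, freq=10, channel=16} — mode is pulse, channel = 16, hence No match.
{power=7, mode=steady, freq=8, channel=7} — mode is steady, channel = 7, hence Match.
{power=10, mode=burst, freq=14, channel=16} — mode is burst, channel = 16, hence No match.

No match, Match, No match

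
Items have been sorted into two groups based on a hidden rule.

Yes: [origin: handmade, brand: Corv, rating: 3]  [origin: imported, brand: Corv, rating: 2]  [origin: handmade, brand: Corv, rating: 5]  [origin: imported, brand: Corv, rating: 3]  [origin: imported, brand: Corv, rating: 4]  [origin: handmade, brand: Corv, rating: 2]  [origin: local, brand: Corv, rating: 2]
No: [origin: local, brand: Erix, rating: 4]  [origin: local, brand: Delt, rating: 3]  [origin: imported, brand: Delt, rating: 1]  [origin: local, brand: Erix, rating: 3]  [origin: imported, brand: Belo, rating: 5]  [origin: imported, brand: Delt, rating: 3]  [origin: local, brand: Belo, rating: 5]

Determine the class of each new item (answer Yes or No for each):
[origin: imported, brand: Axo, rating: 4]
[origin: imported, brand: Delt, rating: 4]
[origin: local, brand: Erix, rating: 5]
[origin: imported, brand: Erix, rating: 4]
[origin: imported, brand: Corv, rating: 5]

The distinguishing property — brand is Corv — holds for all the 'Yes' cases and none of the 'No' cases.

No, No, No, No, Yes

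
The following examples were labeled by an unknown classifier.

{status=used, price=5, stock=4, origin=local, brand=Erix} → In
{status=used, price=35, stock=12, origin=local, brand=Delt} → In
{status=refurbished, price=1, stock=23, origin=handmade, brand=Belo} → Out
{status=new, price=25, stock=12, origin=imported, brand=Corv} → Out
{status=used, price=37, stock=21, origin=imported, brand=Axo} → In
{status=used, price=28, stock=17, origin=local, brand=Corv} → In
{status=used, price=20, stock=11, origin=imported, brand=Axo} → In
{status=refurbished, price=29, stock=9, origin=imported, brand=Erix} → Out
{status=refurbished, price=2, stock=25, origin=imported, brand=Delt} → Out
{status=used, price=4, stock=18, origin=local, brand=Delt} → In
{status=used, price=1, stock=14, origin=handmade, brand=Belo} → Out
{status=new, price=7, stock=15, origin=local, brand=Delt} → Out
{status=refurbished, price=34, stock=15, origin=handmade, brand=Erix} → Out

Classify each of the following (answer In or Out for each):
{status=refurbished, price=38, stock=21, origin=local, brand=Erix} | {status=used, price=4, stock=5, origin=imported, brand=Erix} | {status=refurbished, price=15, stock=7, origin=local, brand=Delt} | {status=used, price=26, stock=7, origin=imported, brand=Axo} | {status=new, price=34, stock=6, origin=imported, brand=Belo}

Out, In, Out, In, Out

Rule: status is used AND price ≥ 2. This holds for each 'In' example and fails for each 'Out' one.
Out: {status=refurbished, price=38, stock=21, origin=local, brand=Erix}, since status is refurbished, price = 38. In: {status=used, price=4, stock=5, origin=imported, brand=Erix}, since status is used, price = 4. Out: {status=refurbished, price=15, stock=7, origin=local, brand=Delt}, since status is refurbished, price = 15. In: {status=used, price=26, stock=7, origin=imported, brand=Axo}, since status is used, price = 26. Out: {status=new, price=34, stock=6, origin=imported, brand=Belo}, since status is new, price = 34.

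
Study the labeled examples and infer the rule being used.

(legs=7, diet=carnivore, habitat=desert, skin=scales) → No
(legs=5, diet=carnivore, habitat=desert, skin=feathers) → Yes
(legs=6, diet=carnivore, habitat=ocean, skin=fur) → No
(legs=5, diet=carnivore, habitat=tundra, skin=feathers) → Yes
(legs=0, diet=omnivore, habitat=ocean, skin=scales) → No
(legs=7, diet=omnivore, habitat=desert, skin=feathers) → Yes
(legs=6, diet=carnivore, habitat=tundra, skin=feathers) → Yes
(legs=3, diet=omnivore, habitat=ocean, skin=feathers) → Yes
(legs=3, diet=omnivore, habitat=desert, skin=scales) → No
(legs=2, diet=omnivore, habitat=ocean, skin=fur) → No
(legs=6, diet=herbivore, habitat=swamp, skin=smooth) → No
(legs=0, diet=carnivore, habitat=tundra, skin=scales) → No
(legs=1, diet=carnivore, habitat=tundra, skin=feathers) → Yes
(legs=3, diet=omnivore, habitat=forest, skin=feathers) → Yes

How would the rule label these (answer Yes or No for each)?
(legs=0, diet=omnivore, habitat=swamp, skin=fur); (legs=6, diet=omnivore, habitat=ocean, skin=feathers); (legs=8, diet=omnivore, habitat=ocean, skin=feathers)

No, Yes, Yes

Looking at the examples, the only property every 'Yes' case has and every 'No' case lacks is: skin is feathers.
(legs=0, diet=omnivore, habitat=swamp, skin=fur): skin is fur — lacks this property, so No.
(legs=6, diet=omnivore, habitat=ocean, skin=feathers): skin is feathers — satisfies this, so Yes.
(legs=8, diet=omnivore, habitat=ocean, skin=feathers): skin is feathers — satisfies this, so Yes.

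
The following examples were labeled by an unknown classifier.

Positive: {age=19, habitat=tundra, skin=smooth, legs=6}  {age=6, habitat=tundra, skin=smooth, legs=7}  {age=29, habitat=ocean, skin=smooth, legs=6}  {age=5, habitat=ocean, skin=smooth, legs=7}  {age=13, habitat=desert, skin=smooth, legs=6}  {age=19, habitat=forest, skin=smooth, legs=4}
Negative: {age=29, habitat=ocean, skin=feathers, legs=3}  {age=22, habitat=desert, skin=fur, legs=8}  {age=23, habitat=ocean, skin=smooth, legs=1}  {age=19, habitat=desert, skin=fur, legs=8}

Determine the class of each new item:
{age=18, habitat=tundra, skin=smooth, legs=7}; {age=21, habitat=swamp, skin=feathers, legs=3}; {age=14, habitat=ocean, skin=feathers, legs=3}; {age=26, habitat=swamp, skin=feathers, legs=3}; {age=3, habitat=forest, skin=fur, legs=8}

The distinguishing property — skin is smooth AND legs ≥ 3 — holds for all the 'Positive' cases and none of the 'Negative' cases.
{age=18, habitat=tundra, skin=smooth, legs=7}: Positive (skin is smooth, legs = 7). {age=21, habitat=swamp, skin=feathers, legs=3}: Negative (skin is feathers, legs = 3). {age=14, habitat=ocean, skin=feathers, legs=3}: Negative (skin is feathers, legs = 3). {age=26, habitat=swamp, skin=feathers, legs=3}: Negative (skin is feathers, legs = 3). {age=3, habitat=forest, skin=fur, legs=8}: Negative (skin is fur, legs = 8).

Positive, Negative, Negative, Negative, Negative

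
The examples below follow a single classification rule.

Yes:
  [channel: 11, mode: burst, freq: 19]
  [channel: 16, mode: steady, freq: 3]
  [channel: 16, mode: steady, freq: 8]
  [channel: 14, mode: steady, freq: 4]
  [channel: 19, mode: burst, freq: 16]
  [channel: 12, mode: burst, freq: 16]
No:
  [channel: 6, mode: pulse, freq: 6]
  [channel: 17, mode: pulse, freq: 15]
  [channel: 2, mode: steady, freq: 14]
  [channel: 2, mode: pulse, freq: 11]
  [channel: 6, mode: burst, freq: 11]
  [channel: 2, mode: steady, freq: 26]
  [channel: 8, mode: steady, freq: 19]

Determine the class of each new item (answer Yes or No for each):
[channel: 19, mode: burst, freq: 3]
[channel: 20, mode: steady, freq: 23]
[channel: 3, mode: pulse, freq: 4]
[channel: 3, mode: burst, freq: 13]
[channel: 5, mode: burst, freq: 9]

The pattern is that an item is 'Yes' exactly when: freq ≠ 15 AND channel ≥ 11.

Yes, Yes, No, No, No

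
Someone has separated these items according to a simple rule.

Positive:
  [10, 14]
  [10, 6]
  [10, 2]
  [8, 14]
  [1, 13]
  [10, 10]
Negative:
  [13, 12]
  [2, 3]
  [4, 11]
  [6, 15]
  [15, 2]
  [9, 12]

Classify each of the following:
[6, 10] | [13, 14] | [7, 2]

Positive, Negative, Negative

The pattern is that an item is 'Positive' exactly when: sum is even.
[6, 10]: 6+10 = 16 — qualifies, so Positive. [13, 14]: 13+14 = 27 — does not pass, so Negative. [7, 2]: 7+2 = 9 — does not pass, so Negative.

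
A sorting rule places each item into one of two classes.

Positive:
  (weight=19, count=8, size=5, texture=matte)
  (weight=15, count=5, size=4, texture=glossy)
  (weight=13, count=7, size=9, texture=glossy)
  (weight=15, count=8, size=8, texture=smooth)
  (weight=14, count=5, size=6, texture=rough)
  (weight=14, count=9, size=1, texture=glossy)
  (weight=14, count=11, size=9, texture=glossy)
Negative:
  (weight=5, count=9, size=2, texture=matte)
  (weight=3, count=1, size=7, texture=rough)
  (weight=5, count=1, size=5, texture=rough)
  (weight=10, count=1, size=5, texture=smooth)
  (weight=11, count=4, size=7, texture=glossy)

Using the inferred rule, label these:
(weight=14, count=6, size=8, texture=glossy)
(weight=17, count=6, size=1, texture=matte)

Positive, Positive

The common property of the 'Positive' items is: weight ≥ 13. No 'Negative' item has it.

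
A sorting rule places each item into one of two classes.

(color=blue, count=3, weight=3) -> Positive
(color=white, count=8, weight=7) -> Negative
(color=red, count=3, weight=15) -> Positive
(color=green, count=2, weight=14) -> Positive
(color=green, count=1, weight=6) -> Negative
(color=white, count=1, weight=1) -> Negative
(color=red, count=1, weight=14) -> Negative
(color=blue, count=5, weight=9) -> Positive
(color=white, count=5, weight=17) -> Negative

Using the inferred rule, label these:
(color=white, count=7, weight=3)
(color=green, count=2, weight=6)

Negative, Positive

Rule: color is not white AND count ≥ 2. This holds for each 'Positive' example and fails for each 'Negative' one.
(color=white, count=7, weight=3) → color is white, count = 7 → Negative. (color=green, count=2, weight=6) → color is green, count = 2 → Positive.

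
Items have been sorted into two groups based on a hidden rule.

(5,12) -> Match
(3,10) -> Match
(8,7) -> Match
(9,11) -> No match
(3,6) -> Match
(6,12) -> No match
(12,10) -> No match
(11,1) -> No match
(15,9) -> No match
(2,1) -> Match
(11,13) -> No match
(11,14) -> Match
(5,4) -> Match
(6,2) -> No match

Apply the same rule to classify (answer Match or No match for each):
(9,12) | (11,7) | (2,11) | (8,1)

Match, No match, Match, Match

The common property of the 'Match' items is: sum is odd. No 'No match' item has it.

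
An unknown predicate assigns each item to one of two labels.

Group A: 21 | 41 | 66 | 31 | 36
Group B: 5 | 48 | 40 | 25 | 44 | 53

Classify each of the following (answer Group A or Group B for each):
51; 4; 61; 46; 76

Group A, Group B, Group A, Group A, Group A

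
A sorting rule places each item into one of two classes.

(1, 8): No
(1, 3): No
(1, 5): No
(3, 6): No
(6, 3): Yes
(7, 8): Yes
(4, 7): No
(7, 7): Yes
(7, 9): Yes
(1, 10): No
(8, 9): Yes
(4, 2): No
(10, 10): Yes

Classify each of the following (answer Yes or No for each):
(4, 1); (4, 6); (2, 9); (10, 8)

Rule: first ≥ 5. This holds for each 'Yes' example and fails for each 'No' one.
(4, 1): first 4, does not fit → No.
(4, 6): first 4, does not fit → No.
(2, 9): first 2, does not fit → No.
(10, 8): first 10, passes → Yes.

No, No, No, Yes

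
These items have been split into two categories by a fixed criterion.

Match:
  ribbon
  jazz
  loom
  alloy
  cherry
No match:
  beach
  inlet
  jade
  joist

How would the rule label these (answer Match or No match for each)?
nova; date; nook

No match, No match, Match

The distinguishing property — has a double letter — holds for all the 'Match' cases and none of the 'No match' cases.
nova: no doubled letter, does not satisfy this → No match.
date: no doubled letter, does not satisfy this → No match.
nook: 'oo' doubled, passes → Match.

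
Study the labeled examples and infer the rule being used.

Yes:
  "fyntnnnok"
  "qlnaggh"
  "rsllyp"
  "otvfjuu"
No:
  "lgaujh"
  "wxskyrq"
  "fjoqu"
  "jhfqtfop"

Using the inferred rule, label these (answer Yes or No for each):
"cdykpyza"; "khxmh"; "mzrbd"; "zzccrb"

No, No, No, Yes

All 'Yes' examples share one property — has a double letter — and every 'No' example lacks it.
"cdykpyza" — no doubled letter, hence No. "khxmh" — no doubled letter, hence No. "mzrbd" — no doubled letter, hence No. "zzccrb" — 'zz' doubled, hence Yes.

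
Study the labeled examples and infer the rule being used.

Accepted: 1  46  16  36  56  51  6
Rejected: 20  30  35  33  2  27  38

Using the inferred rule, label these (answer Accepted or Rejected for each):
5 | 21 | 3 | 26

Checking candidate rules against both groups, what survives is: ≡ 1 (mod 5).
5 → 5 mod 5 = 0 → Rejected. 21 → 21 mod 5 = 1 → Accepted. 3 → 3 mod 5 = 3 → Rejected. 26 → 26 mod 5 = 1 → Accepted.

Rejected, Accepted, Rejected, Accepted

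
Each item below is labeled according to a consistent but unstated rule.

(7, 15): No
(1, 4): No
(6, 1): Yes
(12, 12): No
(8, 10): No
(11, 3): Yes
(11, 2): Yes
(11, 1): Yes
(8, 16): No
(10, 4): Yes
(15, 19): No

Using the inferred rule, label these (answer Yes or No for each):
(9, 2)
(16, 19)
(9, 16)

The rule appears to be: first > second.
(9, 2) → 9 > 2 → Yes.
(16, 19) → 16 < 19 → No.
(9, 16) → 9 < 16 → No.

Yes, No, No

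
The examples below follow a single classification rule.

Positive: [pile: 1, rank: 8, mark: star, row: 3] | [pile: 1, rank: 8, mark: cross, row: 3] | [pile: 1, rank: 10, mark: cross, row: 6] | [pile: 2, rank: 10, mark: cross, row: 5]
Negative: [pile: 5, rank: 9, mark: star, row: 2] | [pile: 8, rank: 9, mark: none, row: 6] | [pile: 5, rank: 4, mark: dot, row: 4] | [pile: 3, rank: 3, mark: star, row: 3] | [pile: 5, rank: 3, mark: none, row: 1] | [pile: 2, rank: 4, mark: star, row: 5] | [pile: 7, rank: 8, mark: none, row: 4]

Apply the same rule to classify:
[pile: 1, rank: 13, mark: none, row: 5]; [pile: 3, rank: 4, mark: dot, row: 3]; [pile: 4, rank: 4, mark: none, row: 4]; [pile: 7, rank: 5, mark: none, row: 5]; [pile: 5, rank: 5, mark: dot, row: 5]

One predicate separates the groups cleanly: rank ≥ 8 AND pile ≤ 2.
[pile: 1, rank: 13, mark: none, row: 5]: rank = 13, pile = 1 — has this property, so Positive.
[pile: 3, rank: 4, mark: dot, row: 3]: rank = 4, pile = 3 — lacks this property, so Negative.
[pile: 4, rank: 4, mark: none, row: 4]: rank = 4, pile = 4 — lacks this property, so Negative.
[pile: 7, rank: 5, mark: none, row: 5]: rank = 5, pile = 7 — lacks this property, so Negative.
[pile: 5, rank: 5, mark: dot, row: 5]: rank = 5, pile = 5 — lacks this property, so Negative.

Positive, Negative, Negative, Negative, Negative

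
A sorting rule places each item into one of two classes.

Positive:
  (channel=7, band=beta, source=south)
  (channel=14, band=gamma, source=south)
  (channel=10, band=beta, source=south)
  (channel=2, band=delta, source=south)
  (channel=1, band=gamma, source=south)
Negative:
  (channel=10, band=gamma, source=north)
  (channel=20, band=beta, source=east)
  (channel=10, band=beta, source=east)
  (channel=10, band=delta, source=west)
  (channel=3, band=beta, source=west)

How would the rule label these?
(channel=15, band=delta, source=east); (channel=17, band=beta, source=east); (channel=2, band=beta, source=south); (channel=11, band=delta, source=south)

Negative, Negative, Positive, Positive

'Positive' ⟺ source is south.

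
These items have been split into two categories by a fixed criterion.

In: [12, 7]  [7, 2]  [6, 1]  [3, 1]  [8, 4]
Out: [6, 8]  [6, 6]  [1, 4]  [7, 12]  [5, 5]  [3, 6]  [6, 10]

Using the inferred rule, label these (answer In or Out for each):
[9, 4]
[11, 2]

'In' ⟺ first > second.

In, In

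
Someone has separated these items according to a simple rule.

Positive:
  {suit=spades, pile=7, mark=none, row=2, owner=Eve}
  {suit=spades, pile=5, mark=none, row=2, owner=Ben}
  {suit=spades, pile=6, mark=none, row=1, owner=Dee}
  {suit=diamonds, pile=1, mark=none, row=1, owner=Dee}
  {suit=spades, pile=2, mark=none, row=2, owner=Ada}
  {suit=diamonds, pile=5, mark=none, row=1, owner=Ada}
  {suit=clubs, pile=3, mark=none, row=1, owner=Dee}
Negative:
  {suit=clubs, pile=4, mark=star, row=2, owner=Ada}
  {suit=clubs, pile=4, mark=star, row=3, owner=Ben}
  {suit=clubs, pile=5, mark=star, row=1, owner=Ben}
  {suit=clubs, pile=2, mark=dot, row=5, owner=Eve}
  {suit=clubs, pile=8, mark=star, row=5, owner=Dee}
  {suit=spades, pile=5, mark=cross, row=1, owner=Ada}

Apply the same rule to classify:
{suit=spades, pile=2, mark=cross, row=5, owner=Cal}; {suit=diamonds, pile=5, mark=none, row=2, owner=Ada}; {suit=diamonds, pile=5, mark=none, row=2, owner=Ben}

Negative, Positive, Positive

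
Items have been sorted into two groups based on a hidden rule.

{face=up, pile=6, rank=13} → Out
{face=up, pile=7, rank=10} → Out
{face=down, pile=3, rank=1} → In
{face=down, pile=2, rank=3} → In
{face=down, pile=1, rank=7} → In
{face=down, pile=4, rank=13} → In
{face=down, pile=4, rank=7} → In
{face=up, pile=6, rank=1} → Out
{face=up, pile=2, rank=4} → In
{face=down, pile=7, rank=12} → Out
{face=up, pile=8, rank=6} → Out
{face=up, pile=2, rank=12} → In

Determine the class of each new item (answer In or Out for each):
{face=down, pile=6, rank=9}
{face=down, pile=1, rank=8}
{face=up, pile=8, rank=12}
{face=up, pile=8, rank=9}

Rule: pile ≤ 4. This holds for each 'In' example and fails for each 'Out' one.
Out: {face=down, pile=6, rank=9}, since pile = 6. In: {face=down, pile=1, rank=8}, since pile = 1. Out: {face=up, pile=8, rank=12}, since pile = 8. Out: {face=up, pile=8, rank=9}, since pile = 8.

Out, In, Out, Out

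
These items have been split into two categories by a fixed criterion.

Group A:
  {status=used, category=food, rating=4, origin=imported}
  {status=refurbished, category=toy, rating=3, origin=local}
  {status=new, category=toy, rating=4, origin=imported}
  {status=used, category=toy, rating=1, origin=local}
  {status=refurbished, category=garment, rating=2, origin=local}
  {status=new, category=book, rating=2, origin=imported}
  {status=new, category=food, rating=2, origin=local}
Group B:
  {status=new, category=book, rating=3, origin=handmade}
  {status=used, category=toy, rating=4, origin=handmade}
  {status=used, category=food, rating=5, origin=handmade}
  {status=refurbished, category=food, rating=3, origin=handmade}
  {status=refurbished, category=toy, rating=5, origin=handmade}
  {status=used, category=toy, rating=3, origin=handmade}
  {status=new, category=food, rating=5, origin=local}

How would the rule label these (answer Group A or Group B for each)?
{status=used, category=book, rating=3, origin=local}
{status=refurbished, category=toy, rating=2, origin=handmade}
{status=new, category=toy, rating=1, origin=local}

One predicate separates the groups cleanly: origin is not handmade AND rating ≤ 4.
{status=used, category=book, rating=3, origin=local} — origin is local, rating = 3, hence Group A. {status=refurbished, category=toy, rating=2, origin=handmade} — origin is handmade, rating = 2, hence Group B. {status=new, category=toy, rating=1, origin=local} — origin is local, rating = 1, hence Group A.

Group A, Group B, Group A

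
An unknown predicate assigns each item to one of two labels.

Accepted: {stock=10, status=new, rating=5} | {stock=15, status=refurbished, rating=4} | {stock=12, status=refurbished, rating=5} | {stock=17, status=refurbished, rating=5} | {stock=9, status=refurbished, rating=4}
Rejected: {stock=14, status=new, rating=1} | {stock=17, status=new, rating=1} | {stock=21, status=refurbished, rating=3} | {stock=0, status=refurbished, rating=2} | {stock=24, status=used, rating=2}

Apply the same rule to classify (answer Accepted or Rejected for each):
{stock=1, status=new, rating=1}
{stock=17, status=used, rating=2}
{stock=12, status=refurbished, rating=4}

All 'Accepted' examples share one property — rating ≥ 4 — and every 'Rejected' example lacks it.
{stock=1, status=new, rating=1} → rating = 1 → Rejected. {stock=17, status=used, rating=2} → rating = 2 → Rejected. {stock=12, status=refurbished, rating=4} → rating = 4 → Accepted.

Rejected, Rejected, Accepted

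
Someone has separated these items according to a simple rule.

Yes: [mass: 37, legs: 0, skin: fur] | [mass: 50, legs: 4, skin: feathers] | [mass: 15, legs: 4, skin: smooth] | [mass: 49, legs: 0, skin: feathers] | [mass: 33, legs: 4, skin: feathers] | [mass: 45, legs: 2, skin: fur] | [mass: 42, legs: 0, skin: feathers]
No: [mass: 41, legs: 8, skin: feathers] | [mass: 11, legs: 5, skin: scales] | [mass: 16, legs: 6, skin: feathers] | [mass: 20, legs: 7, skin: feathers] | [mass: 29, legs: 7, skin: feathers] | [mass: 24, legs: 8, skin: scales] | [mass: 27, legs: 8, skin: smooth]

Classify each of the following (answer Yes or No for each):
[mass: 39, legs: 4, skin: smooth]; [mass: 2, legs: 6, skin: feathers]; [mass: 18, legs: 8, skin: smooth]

'Yes' ⟺ legs ≤ 4.
Yes: [mass: 39, legs: 4, skin: smooth], since legs = 4.
No: [mass: 2, legs: 6, skin: feathers], since legs = 6.
No: [mass: 18, legs: 8, skin: smooth], since legs = 8.

Yes, No, No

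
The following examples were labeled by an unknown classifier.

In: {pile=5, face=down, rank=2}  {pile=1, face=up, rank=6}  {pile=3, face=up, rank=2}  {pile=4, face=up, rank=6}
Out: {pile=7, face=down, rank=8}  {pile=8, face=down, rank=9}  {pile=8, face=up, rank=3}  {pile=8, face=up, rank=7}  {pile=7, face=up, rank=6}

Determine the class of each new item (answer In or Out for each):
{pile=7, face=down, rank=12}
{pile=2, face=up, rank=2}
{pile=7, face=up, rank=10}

The rule appears to be: pile ≤ 5.
{pile=7, face=down, rank=12} → pile = 7 → Out.
{pile=2, face=up, rank=2} → pile = 2 → In.
{pile=7, face=up, rank=10} → pile = 7 → Out.

Out, In, Out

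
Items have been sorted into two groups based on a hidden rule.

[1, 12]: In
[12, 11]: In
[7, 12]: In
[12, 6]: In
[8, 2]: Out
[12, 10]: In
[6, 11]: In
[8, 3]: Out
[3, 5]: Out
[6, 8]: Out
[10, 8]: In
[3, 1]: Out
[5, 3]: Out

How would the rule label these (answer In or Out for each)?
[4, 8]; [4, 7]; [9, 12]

The simplest hypothesis consistent with all the labels is: max ≥ 10.
[4, 8]: max 8, does not pass → Out.
[4, 7]: max 7, does not pass → Out.
[9, 12]: max 12, meets the rule → In.

Out, Out, In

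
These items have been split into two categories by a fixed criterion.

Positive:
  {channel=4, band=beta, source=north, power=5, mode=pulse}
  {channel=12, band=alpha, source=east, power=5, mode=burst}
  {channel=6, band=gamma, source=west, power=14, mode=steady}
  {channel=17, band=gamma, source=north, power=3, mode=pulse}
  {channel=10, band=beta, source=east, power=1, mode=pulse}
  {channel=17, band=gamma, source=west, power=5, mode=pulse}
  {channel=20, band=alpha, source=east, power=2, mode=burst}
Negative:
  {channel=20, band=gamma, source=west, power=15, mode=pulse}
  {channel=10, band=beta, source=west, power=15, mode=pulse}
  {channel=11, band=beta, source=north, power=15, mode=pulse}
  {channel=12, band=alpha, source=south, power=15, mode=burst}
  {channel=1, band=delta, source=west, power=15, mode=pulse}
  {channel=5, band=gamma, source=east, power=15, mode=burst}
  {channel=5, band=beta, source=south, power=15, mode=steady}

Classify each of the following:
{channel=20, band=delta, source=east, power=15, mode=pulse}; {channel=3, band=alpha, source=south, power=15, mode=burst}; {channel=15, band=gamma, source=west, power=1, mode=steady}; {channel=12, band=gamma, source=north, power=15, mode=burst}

Negative, Negative, Positive, Negative

One predicate separates the groups cleanly: power ≤ 14.
{channel=20, band=delta, source=east, power=15, mode=pulse} → power = 15 → Negative. {channel=3, band=alpha, source=south, power=15, mode=burst} → power = 15 → Negative. {channel=15, band=gamma, source=west, power=1, mode=steady} → power = 1 → Positive. {channel=12, band=gamma, source=north, power=15, mode=burst} → power = 15 → Negative.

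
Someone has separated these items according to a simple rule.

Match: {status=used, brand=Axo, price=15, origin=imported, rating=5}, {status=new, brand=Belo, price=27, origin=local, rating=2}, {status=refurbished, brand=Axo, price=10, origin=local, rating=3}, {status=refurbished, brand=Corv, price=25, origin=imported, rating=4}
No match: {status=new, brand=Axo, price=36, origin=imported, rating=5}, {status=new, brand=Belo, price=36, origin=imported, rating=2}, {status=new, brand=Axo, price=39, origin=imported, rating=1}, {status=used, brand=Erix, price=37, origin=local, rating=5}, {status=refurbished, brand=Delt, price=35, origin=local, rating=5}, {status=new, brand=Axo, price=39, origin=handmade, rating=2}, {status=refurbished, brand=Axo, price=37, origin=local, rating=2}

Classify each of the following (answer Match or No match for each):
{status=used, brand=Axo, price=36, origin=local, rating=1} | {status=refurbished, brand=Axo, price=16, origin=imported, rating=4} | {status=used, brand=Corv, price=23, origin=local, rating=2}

The simplest hypothesis consistent with all the labels is: price ≤ 27.
{status=used, brand=Axo, price=36, origin=local, rating=1} → price = 36 → No match. {status=refurbished, brand=Axo, price=16, origin=imported, rating=4} → price = 16 → Match. {status=used, brand=Corv, price=23, origin=local, rating=2} → price = 23 → Match.

No match, Match, Match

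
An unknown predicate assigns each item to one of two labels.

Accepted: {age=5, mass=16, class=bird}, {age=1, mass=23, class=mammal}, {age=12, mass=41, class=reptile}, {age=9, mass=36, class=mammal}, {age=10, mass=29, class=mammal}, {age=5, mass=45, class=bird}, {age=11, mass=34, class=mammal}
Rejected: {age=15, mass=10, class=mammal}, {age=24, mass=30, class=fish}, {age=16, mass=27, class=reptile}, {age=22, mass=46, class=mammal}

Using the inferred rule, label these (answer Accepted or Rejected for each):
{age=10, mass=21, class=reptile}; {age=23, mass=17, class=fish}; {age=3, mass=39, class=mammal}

The rule appears to be: age ≤ 12.
{age=10, mass=21, class=reptile}: Accepted (age = 10). {age=23, mass=17, class=fish}: Rejected (age = 23). {age=3, mass=39, class=mammal}: Accepted (age = 3).

Accepted, Rejected, Accepted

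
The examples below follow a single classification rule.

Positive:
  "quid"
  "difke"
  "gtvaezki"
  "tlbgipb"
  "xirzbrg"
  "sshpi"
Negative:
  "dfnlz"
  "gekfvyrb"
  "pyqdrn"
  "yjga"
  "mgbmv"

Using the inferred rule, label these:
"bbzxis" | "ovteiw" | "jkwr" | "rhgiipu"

Positive, Positive, Negative, Positive

The distinguishing property — contains 'i' — holds for all the 'Positive' cases and none of the 'Negative' cases.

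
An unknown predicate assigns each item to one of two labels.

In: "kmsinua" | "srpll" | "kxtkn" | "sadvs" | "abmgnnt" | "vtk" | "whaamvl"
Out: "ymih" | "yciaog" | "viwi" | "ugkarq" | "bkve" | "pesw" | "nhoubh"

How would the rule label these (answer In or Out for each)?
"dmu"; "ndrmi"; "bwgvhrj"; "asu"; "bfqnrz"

In, In, In, In, Out

'In' ⟺ odd length.
"dmu": length 3, checks out → In. "ndrmi": length 5, checks out → In. "bwgvhrj": length 7, checks out → In. "asu": length 3, checks out → In. "bfqnrz": length 6, does not pass → Out.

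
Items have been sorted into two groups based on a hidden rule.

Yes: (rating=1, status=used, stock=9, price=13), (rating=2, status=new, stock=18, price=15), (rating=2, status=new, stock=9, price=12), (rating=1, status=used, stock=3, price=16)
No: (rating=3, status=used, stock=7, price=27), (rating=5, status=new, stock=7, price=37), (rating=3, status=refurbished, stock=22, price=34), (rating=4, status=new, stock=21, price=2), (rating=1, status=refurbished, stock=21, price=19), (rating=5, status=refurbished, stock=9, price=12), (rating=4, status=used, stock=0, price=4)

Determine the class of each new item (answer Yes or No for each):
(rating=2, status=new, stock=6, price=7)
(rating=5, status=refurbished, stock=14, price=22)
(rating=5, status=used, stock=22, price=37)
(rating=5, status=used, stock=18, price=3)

Every 'Yes' example satisfies: price ≤ 16 AND rating ≤ 2. None of the 'No' examples do.
(rating=2, status=new, stock=6, price=7) — price = 7, rating = 2, hence Yes. (rating=5, status=refurbished, stock=14, price=22) — price = 22, rating = 5, hence No. (rating=5, status=used, stock=22, price=37) — price = 37, rating = 5, hence No. (rating=5, status=used, stock=18, price=3) — price = 3, rating = 5, hence No.

Yes, No, No, No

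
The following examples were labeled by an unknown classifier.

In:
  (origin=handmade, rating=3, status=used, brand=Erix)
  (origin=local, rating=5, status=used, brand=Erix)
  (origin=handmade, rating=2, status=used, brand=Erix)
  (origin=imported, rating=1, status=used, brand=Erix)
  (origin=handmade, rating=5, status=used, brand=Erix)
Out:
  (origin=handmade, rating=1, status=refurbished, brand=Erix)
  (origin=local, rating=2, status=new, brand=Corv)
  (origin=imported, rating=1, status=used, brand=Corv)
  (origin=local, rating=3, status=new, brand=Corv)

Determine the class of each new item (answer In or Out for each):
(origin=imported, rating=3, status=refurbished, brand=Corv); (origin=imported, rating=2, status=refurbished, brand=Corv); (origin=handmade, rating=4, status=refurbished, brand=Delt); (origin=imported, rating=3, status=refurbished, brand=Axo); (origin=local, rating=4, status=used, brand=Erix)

Out, Out, Out, Out, In

'In' ⟺ status is used AND brand is Erix.
(origin=imported, rating=3, status=refurbished, brand=Corv) — status is refurbished, brand is Corv, hence Out. (origin=imported, rating=2, status=refurbished, brand=Corv) — status is refurbished, brand is Corv, hence Out. (origin=handmade, rating=4, status=refurbished, brand=Delt) — status is refurbished, brand is Delt, hence Out. (origin=imported, rating=3, status=refurbished, brand=Axo) — status is refurbished, brand is Axo, hence Out. (origin=local, rating=4, status=used, brand=Erix) — status is used, brand is Erix, hence In.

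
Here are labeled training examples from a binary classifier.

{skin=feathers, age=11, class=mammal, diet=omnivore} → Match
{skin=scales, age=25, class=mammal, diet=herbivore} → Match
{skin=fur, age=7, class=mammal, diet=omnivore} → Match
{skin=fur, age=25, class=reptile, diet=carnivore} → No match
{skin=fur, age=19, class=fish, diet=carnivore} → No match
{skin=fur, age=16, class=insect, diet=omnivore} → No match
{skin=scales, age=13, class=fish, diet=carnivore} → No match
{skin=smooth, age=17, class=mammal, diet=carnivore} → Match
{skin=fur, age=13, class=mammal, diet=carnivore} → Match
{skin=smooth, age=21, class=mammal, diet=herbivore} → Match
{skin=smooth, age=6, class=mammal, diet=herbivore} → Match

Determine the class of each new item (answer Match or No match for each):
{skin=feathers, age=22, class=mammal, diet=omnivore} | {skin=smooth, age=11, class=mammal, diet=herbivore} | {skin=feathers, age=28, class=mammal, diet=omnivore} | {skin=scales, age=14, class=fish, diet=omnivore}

Match, Match, Match, No match

Looking at the examples, the only property every 'Match' case has and every 'No match' case lacks is: class is mammal.
{skin=feathers, age=22, class=mammal, diet=omnivore} → class is mammal → Match.
{skin=smooth, age=11, class=mammal, diet=herbivore} → class is mammal → Match.
{skin=feathers, age=28, class=mammal, diet=omnivore} → class is mammal → Match.
{skin=scales, age=14, class=fish, diet=omnivore} → class is fish → No match.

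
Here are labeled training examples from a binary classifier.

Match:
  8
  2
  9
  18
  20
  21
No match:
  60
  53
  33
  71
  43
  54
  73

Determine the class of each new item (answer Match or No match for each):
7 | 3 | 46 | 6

The pattern is that an item is 'Match' exactly when: at most 21.
7: Match (7 ≤ 21). 3: Match (3 ≤ 21). 46: No match (46 > 21). 6: Match (6 ≤ 21).

Match, Match, No match, Match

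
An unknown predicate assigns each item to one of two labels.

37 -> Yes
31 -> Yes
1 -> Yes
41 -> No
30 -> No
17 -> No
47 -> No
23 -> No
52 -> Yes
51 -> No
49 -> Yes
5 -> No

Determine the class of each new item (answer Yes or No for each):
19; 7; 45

'Yes' ⟺ ≡ 1 (mod 3).
19: Yes (19 mod 3 = 1).
7: Yes (7 mod 3 = 1).
45: No (45 mod 3 = 0).

Yes, Yes, No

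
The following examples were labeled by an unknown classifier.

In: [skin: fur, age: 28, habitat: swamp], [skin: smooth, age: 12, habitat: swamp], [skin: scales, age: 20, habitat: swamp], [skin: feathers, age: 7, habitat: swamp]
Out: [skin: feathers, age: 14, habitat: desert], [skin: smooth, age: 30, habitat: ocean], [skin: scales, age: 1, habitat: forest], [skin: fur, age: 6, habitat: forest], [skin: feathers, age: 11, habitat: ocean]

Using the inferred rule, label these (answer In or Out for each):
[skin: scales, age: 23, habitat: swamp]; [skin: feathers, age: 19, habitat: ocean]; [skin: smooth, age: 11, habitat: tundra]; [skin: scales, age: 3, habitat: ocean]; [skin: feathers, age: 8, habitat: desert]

In, Out, Out, Out, Out

'In' ⟺ habitat is swamp.
[skin: scales, age: 23, habitat: swamp] → habitat is swamp → In.
[skin: feathers, age: 19, habitat: ocean] → habitat is ocean → Out.
[skin: smooth, age: 11, habitat: tundra] → habitat is tundra → Out.
[skin: scales, age: 3, habitat: ocean] → habitat is ocean → Out.
[skin: feathers, age: 8, habitat: desert] → habitat is desert → Out.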